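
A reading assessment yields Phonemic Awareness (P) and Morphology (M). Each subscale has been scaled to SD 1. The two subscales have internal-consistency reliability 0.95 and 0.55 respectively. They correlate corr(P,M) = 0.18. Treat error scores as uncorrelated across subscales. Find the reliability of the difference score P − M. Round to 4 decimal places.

0.6951

Var(P−M) = 1 + 1 − 2·0.18 = 2 − 0.36 = 1.64.
Under uncorrelated errors the observed covariances equal the true-score covariances, so only the own-variance terms attenuate.
True-score variance = [0.95 + 0.55] − 0.36 = 1.5 − 0.36 = 1.14.
Reliability = 1.14 / 1.64 = 0.6951.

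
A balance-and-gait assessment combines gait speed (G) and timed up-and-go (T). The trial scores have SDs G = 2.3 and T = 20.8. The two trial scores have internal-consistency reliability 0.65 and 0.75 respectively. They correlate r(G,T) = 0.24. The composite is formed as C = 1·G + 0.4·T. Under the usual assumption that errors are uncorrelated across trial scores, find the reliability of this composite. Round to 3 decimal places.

Var(C) = 2.3² + 0.4²·20.8² + 2·[0.4·2.3·20.8·0.24] = 74.5124 + 9.18528 = 83.6977.
Under uncorrelated errors the observed covariances equal the true-score covariances, so only the own-variance terms attenuate.
True-score variance = [2.3²·0.65 + 0.4²·20.8²·0.75] + 9.18528 = 55.3553 + 9.18528 = 64.5406.
Reliability = 64.5406 / 83.6977 = 0.771.

0.771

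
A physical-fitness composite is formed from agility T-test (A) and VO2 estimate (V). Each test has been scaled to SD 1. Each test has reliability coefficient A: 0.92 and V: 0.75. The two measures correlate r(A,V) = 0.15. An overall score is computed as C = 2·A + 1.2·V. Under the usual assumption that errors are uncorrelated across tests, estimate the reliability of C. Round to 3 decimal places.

0.890

Var(C) = 2² + 1.2² + 2·[2.4·0.15] = 5.44 + 0.72 = 6.16.
Under uncorrelated errors the observed covariances equal the true-score covariances, so only the own-variance terms attenuate.
True-score variance = [2²·0.92 + 1.2²·0.75] + 0.72 = 4.76 + 0.72 = 5.48.
Reliability = 5.48 / 6.16 = 0.890.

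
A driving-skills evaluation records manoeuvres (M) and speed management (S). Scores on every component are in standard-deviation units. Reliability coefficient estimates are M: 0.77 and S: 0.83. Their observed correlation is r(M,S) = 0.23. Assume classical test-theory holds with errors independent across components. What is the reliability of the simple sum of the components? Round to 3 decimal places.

0.837

Var(M+S) = 2 + 2·[0.23] = 2 + 0.46 = 2.46.
With uncorrelated errors the cross-covariances are all true-score covariance, so they carry over unchanged; only the diagonal terms shrink to ρᵢσᵢ².
True-score variance = [0.77 + 0.83] + 0.46 = 1.6 + 0.46 = 2.06.
Reliability = 2.06 / 2.46 = 0.837.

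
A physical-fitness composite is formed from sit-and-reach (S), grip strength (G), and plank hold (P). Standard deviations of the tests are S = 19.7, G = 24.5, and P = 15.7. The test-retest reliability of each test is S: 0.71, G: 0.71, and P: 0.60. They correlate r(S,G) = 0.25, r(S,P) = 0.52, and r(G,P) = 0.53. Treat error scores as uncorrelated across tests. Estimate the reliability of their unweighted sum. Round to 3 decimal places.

Var(S+G+P) = 19.7² + 24.5² + 15.7² + 2·[19.7·24.5·0.25 + 19.7·15.7·0.52 + 24.5·15.7·0.53] = 1234.83 + 970.716 = 2205.55.
Under uncorrelated errors the observed covariances equal the true-score covariances, so only the own-variance terms attenuate.
True-score variance = [19.7²·0.71 + 24.5²·0.71 + 15.7²·0.60] + 970.716 = 849.615 + 970.716 = 1820.33.
Reliability = 1820.33 / 2205.55 = 0.825.

0.825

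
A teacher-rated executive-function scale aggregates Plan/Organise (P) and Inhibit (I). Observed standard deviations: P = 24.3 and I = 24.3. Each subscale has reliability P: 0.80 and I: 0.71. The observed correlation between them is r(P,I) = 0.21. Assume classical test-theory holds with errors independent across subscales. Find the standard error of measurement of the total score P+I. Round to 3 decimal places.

Var(total) = 1180.98 + 248.006 = 1428.99.
True-score variance = 891.64 + 248.006 = 1139.65, so reliability = 0.7975.
Error variance = 1428.99 − 1139.65 = 289.34; SEM = √289.34 = 17.010.

17.010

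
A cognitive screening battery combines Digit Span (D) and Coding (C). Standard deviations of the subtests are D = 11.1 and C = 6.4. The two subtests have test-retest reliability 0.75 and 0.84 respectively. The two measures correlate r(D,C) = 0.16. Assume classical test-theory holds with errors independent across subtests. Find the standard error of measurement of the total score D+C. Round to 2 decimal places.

Var(total) = 164.17 + 22.7328 = 186.903.
True-score variance = 126.814 + 22.7328 = 149.547, so reliability = 0.8001.
Error variance = 186.903 − 149.547 = 37.3561; SEM = √37.3561 = 6.11.

6.11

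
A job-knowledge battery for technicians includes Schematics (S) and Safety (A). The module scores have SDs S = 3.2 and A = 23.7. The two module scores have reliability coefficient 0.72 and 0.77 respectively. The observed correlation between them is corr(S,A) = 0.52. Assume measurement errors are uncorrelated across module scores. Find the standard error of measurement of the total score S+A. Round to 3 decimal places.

Var(total) = 571.93 + 78.8736 = 650.804.
True-score variance = 439.874 + 78.8736 = 518.748, so reliability = 0.7971.
Error variance = 650.804 − 518.748 = 132.056; SEM = √132.056 = 11.492.

11.492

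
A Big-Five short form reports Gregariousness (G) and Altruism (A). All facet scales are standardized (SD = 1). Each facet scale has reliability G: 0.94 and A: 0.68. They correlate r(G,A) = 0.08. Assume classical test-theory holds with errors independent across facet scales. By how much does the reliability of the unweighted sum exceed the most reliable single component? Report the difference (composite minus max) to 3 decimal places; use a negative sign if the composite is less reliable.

-0.116

Var(sum) = 2 + 0.16 = 2.16; true-score variance = 1.62 + 0.16 = 1.78; composite reliability = 0.8241.
Max component reliability = 0.9400.
Difference = 0.8241 − 0.9400 = -0.116.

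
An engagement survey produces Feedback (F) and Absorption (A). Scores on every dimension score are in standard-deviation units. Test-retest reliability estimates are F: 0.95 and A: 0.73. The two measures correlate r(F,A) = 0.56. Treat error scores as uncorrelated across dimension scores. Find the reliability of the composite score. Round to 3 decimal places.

0.897

Var(F+A) = 2 + 2·[0.56] = 2 + 1.12 = 3.12.
Because errors are independent across components, Cov(Tᵢ,Tⱼ) = Cov(Xᵢ,Xⱼ); the off-diagonal part of the true-score variance is the same as above.
True-score variance = [0.95 + 0.73] + 1.12 = 1.68 + 1.12 = 2.8.
Reliability = 2.8 / 3.12 = 0.897.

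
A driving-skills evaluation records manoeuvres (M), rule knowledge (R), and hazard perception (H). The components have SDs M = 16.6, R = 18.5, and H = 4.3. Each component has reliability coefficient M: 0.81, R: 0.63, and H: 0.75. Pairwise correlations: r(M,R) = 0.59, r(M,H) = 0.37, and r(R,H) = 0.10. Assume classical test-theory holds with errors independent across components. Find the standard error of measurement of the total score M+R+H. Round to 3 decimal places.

13.550

Var(total) = 636.3 + 431.109 = 1067.41.
True-score variance = 452.689 + 431.109 = 883.798, so reliability = 0.8280.
Error variance = 1067.41 − 883.798 = 183.611; SEM = √183.611 = 13.550.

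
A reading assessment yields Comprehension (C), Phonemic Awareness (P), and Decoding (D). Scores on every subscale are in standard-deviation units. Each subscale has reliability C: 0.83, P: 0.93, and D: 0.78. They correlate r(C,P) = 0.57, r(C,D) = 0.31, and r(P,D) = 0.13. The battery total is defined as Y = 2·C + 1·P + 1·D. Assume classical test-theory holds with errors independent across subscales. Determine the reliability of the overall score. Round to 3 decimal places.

Var(Y) = 2² + 1 + 1 + 2·[2·0.57 + 2·0.31 + 0.13] = 6 + 3.78 = 9.78.
With uncorrelated errors the cross-covariances are all true-score covariance, so they carry over unchanged; only the diagonal terms shrink to ρᵢσᵢ².
True-score variance = [2²·0.83 + 0.93 + 0.78] + 3.78 = 5.03 + 3.78 = 8.81.
Reliability = 8.81 / 9.78 = 0.901.

0.901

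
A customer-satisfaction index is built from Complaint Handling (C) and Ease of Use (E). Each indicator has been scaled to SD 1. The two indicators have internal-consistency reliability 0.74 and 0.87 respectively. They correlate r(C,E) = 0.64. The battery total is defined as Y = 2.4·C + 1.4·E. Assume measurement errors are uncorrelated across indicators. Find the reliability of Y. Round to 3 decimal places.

Var(Y) = 2.4² + 1.4² + 2·[3.36·0.64] = 7.72 + 4.3008 = 12.0208.
Under uncorrelated errors the observed covariances equal the true-score covariances, so only the own-variance terms attenuate.
True-score variance = [2.4²·0.74 + 1.4²·0.87] + 4.3008 = 5.9676 + 4.3008 = 10.2684.
Reliability = 10.2684 / 12.0208 = 0.854.

0.854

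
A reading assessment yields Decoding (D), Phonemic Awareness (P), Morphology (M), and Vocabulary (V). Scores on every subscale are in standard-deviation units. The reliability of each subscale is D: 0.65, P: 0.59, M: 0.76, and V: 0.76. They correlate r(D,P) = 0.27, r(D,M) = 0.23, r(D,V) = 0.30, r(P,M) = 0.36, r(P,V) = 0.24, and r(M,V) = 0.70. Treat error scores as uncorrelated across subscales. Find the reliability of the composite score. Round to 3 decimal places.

Var(D+P+M+V) = 4 + 2·[0.27 + 0.23 + 0.30 + 0.36 + 0.24 + 0.70] = 4 + 4.2 = 8.2.
Under uncorrelated errors the observed covariances equal the true-score covariances, so only the own-variance terms attenuate.
True-score variance = [0.65 + 0.59 + 0.76 + 0.76] + 4.2 = 2.76 + 4.2 = 6.96.
Reliability = 6.96 / 8.2 = 0.849.

0.849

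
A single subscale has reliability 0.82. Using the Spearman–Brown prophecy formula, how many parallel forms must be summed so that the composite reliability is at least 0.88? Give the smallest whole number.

k ≥ ρ*(1−ρ₁)/(ρ₁(1−ρ*)) = 0.88·0.18 / (0.82·0.12) = 1.610.
Smallest integer k = 2.

2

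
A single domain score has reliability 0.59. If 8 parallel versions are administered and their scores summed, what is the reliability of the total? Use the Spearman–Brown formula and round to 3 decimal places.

0.920

ρ_k = kρ / (1 + (k−1)ρ) = 8·0.59 / (1 + 7·0.59) = 4.720 / 5.130 = 0.920.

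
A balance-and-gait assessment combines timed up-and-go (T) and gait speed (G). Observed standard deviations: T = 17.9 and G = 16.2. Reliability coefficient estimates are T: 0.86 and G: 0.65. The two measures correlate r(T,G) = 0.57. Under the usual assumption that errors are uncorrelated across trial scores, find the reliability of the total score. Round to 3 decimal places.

Var(T+G) = 17.9² + 16.2² + 2·[17.9·16.2·0.57] = 582.85 + 330.577 = 913.427.
Because errors are independent across components, Cov(Tᵢ,Tⱼ) = Cov(Xᵢ,Xⱼ); the off-diagonal part of the true-score variance is the same as above.
True-score variance = [17.9²·0.86 + 16.2²·0.65] + 330.577 = 446.139 + 330.577 = 776.716.
Reliability = 776.716 / 913.427 = 0.850.

0.850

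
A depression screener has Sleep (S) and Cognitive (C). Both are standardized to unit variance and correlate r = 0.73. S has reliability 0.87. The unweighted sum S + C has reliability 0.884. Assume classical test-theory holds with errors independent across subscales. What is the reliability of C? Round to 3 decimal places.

Var(S+C) = 2 + 2·0.73 = 3.460.
True-score variance = ρ_S + ρ_C + 2·0.73, so 0.884 = (0.87 + ρ_C + 1.46) / 3.460.
ρ_C = 0.884·3.460 − 0.87 − 1.46 = 0.729.

0.729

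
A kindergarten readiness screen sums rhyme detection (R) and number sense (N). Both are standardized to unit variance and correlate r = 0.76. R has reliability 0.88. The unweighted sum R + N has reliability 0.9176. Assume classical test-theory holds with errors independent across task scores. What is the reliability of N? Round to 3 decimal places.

Var(R+N) = 2 + 2·0.76 = 3.520.
True-score variance = ρ_R + ρ_N + 2·0.76, so 0.9176 = (0.88 + ρ_N + 1.52) / 3.520.
ρ_N = 0.9176·3.520 − 0.88 − 1.52 = 0.830.

0.830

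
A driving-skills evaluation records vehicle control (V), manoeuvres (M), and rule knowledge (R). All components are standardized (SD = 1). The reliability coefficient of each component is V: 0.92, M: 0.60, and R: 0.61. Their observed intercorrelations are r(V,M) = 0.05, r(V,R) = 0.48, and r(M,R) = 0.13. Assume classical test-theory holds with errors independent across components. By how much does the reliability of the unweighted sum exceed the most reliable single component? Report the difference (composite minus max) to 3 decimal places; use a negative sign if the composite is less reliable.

Var(sum) = 3 + 1.32 = 4.32; true-score variance = 2.13 + 1.32 = 3.45; composite reliability = 0.7986.
Max component reliability = 0.9200.
Difference = 0.7986 − 0.9200 = -0.121.

-0.121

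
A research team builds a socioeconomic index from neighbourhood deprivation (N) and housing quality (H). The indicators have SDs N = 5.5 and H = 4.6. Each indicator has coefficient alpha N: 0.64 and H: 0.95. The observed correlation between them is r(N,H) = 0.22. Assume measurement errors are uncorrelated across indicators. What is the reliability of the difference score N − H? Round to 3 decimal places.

Var(N−H) = 5.5² + 4.6² − 2·5.5·4.6·0.22 = 51.41 − 11.132 = 40.278.
Under uncorrelated errors the observed covariances equal the true-score covariances, so only the own-variance terms attenuate.
True-score variance = [5.5²·0.64 + 4.6²·0.95] − 11.132 = 39.462 − 11.132 = 28.33.
Reliability = 28.33 / 40.278 = 0.703.

0.703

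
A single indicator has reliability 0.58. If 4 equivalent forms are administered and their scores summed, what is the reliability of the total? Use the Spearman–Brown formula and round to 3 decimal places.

ρ_k = kρ / (1 + (k−1)ρ) = 4·0.58 / (1 + 3·0.58) = 2.320 / 2.740 = 0.847.

0.847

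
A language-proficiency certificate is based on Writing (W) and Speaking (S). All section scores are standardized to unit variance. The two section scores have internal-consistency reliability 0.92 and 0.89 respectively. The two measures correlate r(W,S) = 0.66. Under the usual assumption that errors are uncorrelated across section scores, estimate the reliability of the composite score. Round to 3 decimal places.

Var(W+S) = 2 + 2·[0.66] = 2 + 1.32 = 3.32.
Because errors are independent across components, Cov(Tᵢ,Tⱼ) = Cov(Xᵢ,Xⱼ); the off-diagonal part of the true-score variance is the same as above.
True-score variance = [0.92 + 0.89] + 1.32 = 1.81 + 1.32 = 3.13.
Reliability = 3.13 / 3.32 = 0.943.

0.943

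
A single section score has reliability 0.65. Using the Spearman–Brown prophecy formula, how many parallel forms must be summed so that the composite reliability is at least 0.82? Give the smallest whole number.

3

k ≥ ρ*(1−ρ₁)/(ρ₁(1−ρ*)) = 0.82·0.35 / (0.65·0.18) = 2.453.
Smallest integer k = 3.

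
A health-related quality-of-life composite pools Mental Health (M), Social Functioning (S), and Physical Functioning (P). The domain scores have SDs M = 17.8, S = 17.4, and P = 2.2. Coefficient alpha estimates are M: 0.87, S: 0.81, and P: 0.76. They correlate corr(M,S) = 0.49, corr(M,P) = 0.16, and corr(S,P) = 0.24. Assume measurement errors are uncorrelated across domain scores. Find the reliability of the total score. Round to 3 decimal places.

0.896

Var(M+S+P) = 17.8² + 17.4² + 2.2² + 2·[17.8·17.4·0.49 + 17.8·2.2·0.16 + 17.4·2.2·0.24] = 624.44 + 334.431 = 958.871.
Under uncorrelated errors the observed covariances equal the true-score covariances, so only the own-variance terms attenuate.
True-score variance = [17.8²·0.87 + 17.4²·0.81 + 2.2²·0.76] + 334.431 = 524.565 + 334.431 = 858.996.
Reliability = 858.996 / 958.871 = 0.896.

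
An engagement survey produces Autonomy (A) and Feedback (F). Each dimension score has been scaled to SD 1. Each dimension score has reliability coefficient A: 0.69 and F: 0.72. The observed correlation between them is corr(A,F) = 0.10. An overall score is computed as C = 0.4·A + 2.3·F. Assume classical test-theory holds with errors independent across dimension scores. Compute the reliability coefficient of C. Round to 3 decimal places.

0.728

Var(C) = 0.4² + 2.3² + 2·[0.92·0.10] = 5.45 + 0.184 = 5.634.
With uncorrelated errors the cross-covariances are all true-score covariance, so they carry over unchanged; only the diagonal terms shrink to ρᵢσᵢ².
True-score variance = [0.4²·0.69 + 2.3²·0.72] + 0.184 = 3.9192 + 0.184 = 4.1032.
Reliability = 4.1032 / 5.634 = 0.728.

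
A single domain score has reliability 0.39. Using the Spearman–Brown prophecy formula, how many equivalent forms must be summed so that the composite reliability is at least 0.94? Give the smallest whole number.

25

k ≥ ρ*(1−ρ₁)/(ρ₁(1−ρ*)) = 0.94·0.61 / (0.39·0.06) = 24.504.
Smallest integer k = 25.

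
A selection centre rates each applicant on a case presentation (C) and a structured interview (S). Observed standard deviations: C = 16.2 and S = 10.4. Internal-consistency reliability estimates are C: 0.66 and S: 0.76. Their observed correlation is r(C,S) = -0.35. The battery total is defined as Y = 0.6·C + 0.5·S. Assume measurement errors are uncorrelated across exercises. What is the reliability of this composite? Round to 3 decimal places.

Var(Y) = 0.6²·16.2² + 0.5²·10.4² + 2·[0.3·16.2·10.4·(-0.35)] = 121.518 − 35.3808 = 86.1376.
Because errors are independent across components, Cov(Tᵢ,Tⱼ) = Cov(Xᵢ,Xⱼ); the off-diagonal part of the true-score variance is the same as above.
True-score variance = [0.6²·16.2²·0.66 + 0.5²·10.4²·0.76] − 35.3808 = 82.9061 − 35.3808 = 47.5253.
Reliability = 47.5253 / 86.1376 = 0.552.

0.552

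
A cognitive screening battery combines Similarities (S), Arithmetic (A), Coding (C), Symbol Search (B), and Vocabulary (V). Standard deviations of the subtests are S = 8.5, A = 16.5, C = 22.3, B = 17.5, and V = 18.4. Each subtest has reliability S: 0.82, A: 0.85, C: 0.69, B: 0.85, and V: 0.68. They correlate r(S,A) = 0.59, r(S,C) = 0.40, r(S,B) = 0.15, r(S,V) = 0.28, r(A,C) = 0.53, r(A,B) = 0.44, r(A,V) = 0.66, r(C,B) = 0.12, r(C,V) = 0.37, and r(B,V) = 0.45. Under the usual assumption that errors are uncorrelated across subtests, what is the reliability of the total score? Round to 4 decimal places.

Var(S+A+C+B+V) = 8.5² + 16.5² + 22.3² + 17.5² + 18.4² + 2·[8.5·16.5·0.59 + 8.5·22.3·0.40 + 8.5·17.5·0.15 + 8.5·18.4·0.28 + 16.5·22.3·0.53 + 16.5·17.5·0.44 + 16.5·18.4·0.66 + 22.3·17.5·0.12 + 22.3·18.4·0.37 + 17.5·18.4·0.45] = 1486.6 + 2181.32 = 3667.92.
Under uncorrelated errors the observed covariances equal the true-score covariances, so only the own-variance terms attenuate.
True-score variance = [8.5²·0.82 + 16.5²·0.85 + 22.3²·0.69 + 17.5²·0.85 + 18.4²·0.68] + 2181.32 = 1124.32 + 2181.32 = 3305.64.
Reliability = 3305.64 / 3667.92 = 0.9012.

0.9012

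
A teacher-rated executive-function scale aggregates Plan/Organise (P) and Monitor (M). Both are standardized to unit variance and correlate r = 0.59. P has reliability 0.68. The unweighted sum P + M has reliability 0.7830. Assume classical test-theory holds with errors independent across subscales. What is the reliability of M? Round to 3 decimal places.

Var(P+M) = 2 + 2·0.59 = 3.180.
True-score variance = ρ_P + ρ_M + 2·0.59, so 0.7830 = (0.68 + ρ_M + 1.18) / 3.180.
ρ_M = 0.7830·3.180 − 0.68 − 1.18 = 0.630.

0.630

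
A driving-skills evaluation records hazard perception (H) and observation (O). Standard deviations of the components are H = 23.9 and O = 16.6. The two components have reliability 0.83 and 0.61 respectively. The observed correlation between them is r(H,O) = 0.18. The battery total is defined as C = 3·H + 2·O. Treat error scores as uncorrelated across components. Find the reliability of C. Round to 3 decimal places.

Var(C) = 3²·23.9² + 2²·16.6² + 2·[6·23.9·16.6·0.18] = 6243.13 + 856.958 = 7100.09.
Because errors are independent across components, Cov(Tᵢ,Tⱼ) = Cov(Xᵢ,Xⱼ); the off-diagonal part of the true-score variance is the same as above.
True-score variance = [3²·23.9²·0.83 + 2²·16.6²·0.61] + 856.958 = 4939.31 + 856.958 = 5796.26.
Reliability = 5796.26 / 7100.09 = 0.816.

0.816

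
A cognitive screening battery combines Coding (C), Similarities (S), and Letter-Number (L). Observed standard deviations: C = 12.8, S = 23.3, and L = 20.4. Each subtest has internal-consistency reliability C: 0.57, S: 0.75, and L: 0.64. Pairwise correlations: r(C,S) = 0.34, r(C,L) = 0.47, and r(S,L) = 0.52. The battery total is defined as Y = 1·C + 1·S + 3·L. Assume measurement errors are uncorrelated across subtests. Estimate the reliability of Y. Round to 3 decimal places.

0.774

Var(Y) = 12.8² + 23.3² + 3²·20.4² + 2·[12.8·23.3·0.34 + 3·12.8·20.4·0.47 + 3·23.3·20.4·0.52] = 4452.17 + 2422.16 = 6874.33.
Under uncorrelated errors the observed covariances equal the true-score covariances, so only the own-variance terms attenuate.
True-score variance = [12.8²·0.57 + 23.3²·0.75 + 3²·20.4²·0.64] + 2422.16 = 2897.64 + 2422.16 = 5319.8.
Reliability = 5319.8 / 6874.33 = 0.774.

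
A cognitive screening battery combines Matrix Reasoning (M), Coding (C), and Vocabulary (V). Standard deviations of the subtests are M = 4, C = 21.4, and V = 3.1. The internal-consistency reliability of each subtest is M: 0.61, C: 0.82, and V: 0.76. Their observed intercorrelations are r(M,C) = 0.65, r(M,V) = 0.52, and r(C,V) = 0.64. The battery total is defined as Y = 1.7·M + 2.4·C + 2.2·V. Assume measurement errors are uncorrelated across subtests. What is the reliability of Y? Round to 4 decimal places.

0.8631

Var(Y) = 1.7²·4² + 2.4²·21.4² + 2.2²·3.1² + 2·[4.08·4·21.4·0.65 + 3.74·4·3.1·0.52 + 5.28·21.4·3.1·0.64] = 2730.6 + 950.606 = 3681.21.
Under uncorrelated errors the observed covariances equal the true-score covariances, so only the own-variance terms attenuate.
True-score variance = [1.7²·4²·0.61 + 2.4²·21.4²·0.82 + 2.2²·3.1²·0.76] + 950.606 = 2226.59 + 950.606 = 3177.2.
Reliability = 3177.2 / 3681.21 = 0.8631.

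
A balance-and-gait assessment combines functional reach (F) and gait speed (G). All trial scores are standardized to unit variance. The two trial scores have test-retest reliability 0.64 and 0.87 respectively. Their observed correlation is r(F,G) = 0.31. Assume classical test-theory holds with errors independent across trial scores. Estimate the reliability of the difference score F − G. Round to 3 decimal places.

0.645

Var(F−G) = 1 + 1 − 2·0.31 = 2 − 0.62 = 1.38.
Under uncorrelated errors the observed covariances equal the true-score covariances, so only the own-variance terms attenuate.
True-score variance = [0.64 + 0.87] − 0.62 = 1.51 − 0.62 = 0.89.
Reliability = 0.89 / 1.38 = 0.645.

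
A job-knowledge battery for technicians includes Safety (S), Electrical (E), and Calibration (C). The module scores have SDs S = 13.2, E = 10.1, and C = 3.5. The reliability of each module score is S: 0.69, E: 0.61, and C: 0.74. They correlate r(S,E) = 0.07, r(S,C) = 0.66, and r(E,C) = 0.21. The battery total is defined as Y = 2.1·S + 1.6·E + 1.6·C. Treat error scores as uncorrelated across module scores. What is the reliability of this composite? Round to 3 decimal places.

Var(Y) = 2.1²·13.2² + 1.6²·10.1² + 1.6²·3.5² + 2·[3.36·13.2·10.1·0.07 + 3.36·13.2·3.5·0.66 + 2.56·10.1·3.5·0.21] = 1060.9 + 305.628 = 1366.53.
With uncorrelated errors the cross-covariances are all true-score covariance, so they carry over unchanged; only the diagonal terms shrink to ρᵢσᵢ².
True-score variance = [2.1²·13.2²·0.69 + 1.6²·10.1²·0.61 + 1.6²·3.5²·0.74] + 305.628 = 712.7 + 305.628 = 1018.33.
Reliability = 1018.33 / 1366.53 = 0.745.

0.745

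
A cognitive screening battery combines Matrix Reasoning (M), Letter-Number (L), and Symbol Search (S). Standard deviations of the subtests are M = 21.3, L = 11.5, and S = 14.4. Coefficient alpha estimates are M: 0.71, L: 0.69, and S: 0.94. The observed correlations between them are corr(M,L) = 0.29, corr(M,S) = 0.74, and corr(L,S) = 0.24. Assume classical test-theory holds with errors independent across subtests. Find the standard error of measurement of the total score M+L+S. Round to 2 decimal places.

13.60

Var(total) = 793.3 + 675.505 = 1468.8.
True-score variance = 608.291 + 675.505 = 1283.8, so reliability = 0.8740.
Error variance = 1468.8 − 1283.8 = 185.009; SEM = √185.009 = 13.60.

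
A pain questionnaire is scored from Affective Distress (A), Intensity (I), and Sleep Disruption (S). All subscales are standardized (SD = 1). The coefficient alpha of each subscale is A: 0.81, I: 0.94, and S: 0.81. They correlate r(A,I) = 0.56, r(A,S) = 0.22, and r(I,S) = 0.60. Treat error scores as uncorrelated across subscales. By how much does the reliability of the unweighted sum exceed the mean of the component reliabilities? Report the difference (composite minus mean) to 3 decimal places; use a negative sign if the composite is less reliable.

Var(sum) = 3 + 2.76 = 5.76; true-score variance = 2.56 + 2.76 = 5.32; composite reliability = 0.9236.
Mean component reliability = 0.8533.
Difference = 0.9236 − 0.8533 = 0.070.

0.070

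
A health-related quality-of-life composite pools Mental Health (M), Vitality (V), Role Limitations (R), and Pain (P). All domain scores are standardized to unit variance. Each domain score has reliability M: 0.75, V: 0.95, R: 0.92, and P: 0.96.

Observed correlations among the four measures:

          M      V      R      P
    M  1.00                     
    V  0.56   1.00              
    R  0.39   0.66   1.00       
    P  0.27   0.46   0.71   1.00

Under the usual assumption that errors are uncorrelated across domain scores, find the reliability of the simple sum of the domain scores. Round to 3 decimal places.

Var(M+V+R+P) = 4 + 2·[0.56 + 0.39 + 0.27 + 0.66 + 0.46 + 0.71] = 4 + 6.1 = 10.1.
Because errors are independent across components, Cov(Tᵢ,Tⱼ) = Cov(Xᵢ,Xⱼ); the off-diagonal part of the true-score variance is the same as above.
True-score variance = [0.75 + 0.95 + 0.92 + 0.96] + 6.1 = 3.58 + 6.1 = 9.68.
Reliability = 9.68 / 10.1 = 0.958.

0.958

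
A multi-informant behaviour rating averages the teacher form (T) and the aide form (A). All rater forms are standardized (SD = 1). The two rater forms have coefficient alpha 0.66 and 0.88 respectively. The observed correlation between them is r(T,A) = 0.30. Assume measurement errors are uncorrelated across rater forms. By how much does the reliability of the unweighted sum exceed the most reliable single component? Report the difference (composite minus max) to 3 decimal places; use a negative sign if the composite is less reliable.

-0.057

Var(sum) = 2 + 0.6 = 2.6; true-score variance = 1.54 + 0.6 = 2.14; composite reliability = 0.8231.
Max component reliability = 0.8800.
Difference = 0.8231 − 0.8800 = -0.057.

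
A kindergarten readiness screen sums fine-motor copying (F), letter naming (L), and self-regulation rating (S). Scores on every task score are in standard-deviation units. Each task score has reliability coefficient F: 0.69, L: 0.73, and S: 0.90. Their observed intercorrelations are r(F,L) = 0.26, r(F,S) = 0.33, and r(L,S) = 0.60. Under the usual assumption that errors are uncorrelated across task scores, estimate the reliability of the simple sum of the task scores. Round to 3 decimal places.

Var(F+L+S) = 3 + 2·[0.26 + 0.33 + 0.60] = 3 + 2.38 = 5.38.
Because errors are independent across components, Cov(Tᵢ,Tⱼ) = Cov(Xᵢ,Xⱼ); the off-diagonal part of the true-score variance is the same as above.
True-score variance = [0.69 + 0.73 + 0.90] + 2.38 = 2.32 + 2.38 = 4.7.
Reliability = 4.7 / 5.38 = 0.874.

0.874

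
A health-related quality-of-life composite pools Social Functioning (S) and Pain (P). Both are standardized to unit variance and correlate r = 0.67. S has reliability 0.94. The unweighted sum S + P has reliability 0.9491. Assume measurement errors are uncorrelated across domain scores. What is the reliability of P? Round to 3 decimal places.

Var(S+P) = 2 + 2·0.67 = 3.340.
True-score variance = ρ_S + ρ_P + 2·0.67, so 0.9491 = (0.94 + ρ_P + 1.34) / 3.340.
ρ_P = 0.9491·3.340 − 0.94 − 1.34 = 0.890.

0.890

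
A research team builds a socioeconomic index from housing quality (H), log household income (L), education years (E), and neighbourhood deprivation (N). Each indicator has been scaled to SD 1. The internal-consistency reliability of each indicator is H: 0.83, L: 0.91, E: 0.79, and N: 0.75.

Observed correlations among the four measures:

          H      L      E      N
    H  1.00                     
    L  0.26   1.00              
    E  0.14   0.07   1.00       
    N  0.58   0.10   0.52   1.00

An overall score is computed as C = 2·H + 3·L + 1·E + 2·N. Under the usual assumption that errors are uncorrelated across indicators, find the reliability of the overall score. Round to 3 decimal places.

0.910

Var(C) = 2² + 3² + 1 + 2² + 2·[6·0.26 + 2·0.14 + 4·0.58 + 3·0.07 + 6·0.10 + 2·0.52] = 18 + 12.02 = 30.02.
With uncorrelated errors the cross-covariances are all true-score covariance, so they carry over unchanged; only the diagonal terms shrink to ρᵢσᵢ².
True-score variance = [2²·0.83 + 3²·0.91 + 0.79 + 2²·0.75] + 12.02 = 15.3 + 12.02 = 27.32.
Reliability = 27.32 / 30.02 = 0.910.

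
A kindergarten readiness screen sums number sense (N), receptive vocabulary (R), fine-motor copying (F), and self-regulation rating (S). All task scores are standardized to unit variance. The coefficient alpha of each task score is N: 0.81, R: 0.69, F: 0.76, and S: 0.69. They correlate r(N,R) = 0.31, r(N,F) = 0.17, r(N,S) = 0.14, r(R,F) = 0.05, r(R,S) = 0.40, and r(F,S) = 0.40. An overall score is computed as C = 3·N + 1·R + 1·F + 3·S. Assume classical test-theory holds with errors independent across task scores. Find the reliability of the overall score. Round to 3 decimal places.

0.833

Var(C) = 3² + 1 + 1 + 3² + 2·[3·0.31 + 3·0.17 + 9·0.14 + 0.05 + 3·0.40 + 3·0.40] = 20 + 10.3 = 30.3.
With uncorrelated errors the cross-covariances are all true-score covariance, so they carry over unchanged; only the diagonal terms shrink to ρᵢσᵢ².
True-score variance = [3²·0.81 + 0.69 + 0.76 + 3²·0.69] + 10.3 = 14.95 + 10.3 = 25.25.
Reliability = 25.25 / 30.3 = 0.833.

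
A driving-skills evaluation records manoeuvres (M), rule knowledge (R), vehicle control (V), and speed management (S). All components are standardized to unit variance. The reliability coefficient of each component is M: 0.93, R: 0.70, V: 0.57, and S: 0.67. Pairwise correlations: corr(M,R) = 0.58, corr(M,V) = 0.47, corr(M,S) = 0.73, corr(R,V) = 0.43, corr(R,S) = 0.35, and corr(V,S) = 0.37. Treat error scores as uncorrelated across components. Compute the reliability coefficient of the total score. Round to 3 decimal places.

Var(M+R+V+S) = 4 + 2·[0.58 + 0.47 + 0.73 + 0.43 + 0.35 + 0.37] = 4 + 5.86 = 9.86.
Because errors are independent across components, Cov(Tᵢ,Tⱼ) = Cov(Xᵢ,Xⱼ); the off-diagonal part of the true-score variance is the same as above.
True-score variance = [0.93 + 0.70 + 0.57 + 0.67] + 5.86 = 2.87 + 5.86 = 8.73.
Reliability = 8.73 / 9.86 = 0.885.

0.885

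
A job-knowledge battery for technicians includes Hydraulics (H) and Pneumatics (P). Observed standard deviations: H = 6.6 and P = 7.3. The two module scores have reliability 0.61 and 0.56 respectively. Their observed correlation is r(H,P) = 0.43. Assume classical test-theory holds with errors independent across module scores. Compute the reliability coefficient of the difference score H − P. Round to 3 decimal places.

0.270

Var(H−P) = 6.6² + 7.3² − 2·6.6·7.3·0.43 = 96.85 − 41.4348 = 55.4152.
Because errors are independent across components, Cov(Tᵢ,Tⱼ) = Cov(Xᵢ,Xⱼ); the off-diagonal part of the true-score variance is the same as above.
True-score variance = [6.6²·0.61 + 7.3²·0.56] − 41.4348 = 56.414 − 41.4348 = 14.9792.
Reliability = 14.9792 / 55.4152 = 0.270.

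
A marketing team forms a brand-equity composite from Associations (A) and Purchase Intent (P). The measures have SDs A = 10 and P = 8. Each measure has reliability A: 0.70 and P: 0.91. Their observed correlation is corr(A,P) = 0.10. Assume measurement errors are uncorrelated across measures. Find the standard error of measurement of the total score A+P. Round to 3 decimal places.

5.980

Var(total) = 164 + 16 = 180.
True-score variance = 128.24 + 16 = 144.24, so reliability = 0.8013.
Error variance = 180 − 144.24 = 35.76; SEM = √35.76 = 5.980.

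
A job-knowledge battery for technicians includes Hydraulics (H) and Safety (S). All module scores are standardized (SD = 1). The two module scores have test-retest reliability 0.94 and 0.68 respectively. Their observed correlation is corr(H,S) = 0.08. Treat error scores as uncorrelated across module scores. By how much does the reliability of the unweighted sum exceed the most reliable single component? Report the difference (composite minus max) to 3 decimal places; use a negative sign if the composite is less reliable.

Var(sum) = 2 + 0.16 = 2.16; true-score variance = 1.62 + 0.16 = 1.78; composite reliability = 0.8241.
Max component reliability = 0.9400.
Difference = 0.8241 − 0.9400 = -0.116.

-0.116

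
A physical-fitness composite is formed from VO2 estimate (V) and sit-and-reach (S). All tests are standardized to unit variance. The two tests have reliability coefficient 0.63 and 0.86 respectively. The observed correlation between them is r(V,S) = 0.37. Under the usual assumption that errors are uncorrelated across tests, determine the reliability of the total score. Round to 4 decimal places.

Var(V+S) = 2 + 2·[0.37] = 2 + 0.74 = 2.74.
Because errors are independent across components, Cov(Tᵢ,Tⱼ) = Cov(Xᵢ,Xⱼ); the off-diagonal part of the true-score variance is the same as above.
True-score variance = [0.63 + 0.86] + 0.74 = 1.49 + 0.74 = 2.23.
Reliability = 2.23 / 2.74 = 0.8139.

0.8139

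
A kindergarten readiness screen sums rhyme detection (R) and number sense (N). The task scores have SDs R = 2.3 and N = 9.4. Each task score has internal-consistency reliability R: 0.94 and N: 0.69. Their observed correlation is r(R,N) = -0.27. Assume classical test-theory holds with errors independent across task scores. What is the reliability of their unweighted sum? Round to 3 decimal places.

0.662

Var(R+N) = 2.3² + 9.4² + 2·[2.3·9.4·(-0.27)] = 93.65 − 11.6748 = 81.9752.
Because errors are independent across components, Cov(Tᵢ,Tⱼ) = Cov(Xᵢ,Xⱼ); the off-diagonal part of the true-score variance is the same as above.
True-score variance = [2.3²·0.94 + 9.4²·0.69] − 11.6748 = 65.941 − 11.6748 = 54.2662.
Reliability = 54.2662 / 81.9752 = 0.662.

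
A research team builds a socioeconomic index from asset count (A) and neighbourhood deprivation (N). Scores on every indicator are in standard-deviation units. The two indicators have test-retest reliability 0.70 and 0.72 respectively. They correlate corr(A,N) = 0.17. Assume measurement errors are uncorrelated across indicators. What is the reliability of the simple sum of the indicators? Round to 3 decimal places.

Var(A+N) = 2 + 2·[0.17] = 2 + 0.34 = 2.34.
With uncorrelated errors the cross-covariances are all true-score covariance, so they carry over unchanged; only the diagonal terms shrink to ρᵢσᵢ².
True-score variance = [0.70 + 0.72] + 0.34 = 1.42 + 0.34 = 1.76.
Reliability = 1.76 / 2.34 = 0.752.

0.752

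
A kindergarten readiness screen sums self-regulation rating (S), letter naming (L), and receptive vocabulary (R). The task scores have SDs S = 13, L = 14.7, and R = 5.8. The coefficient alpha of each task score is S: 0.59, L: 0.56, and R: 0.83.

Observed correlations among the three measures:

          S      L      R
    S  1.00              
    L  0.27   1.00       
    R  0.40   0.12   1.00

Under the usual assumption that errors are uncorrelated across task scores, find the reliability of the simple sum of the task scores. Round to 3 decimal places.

0.718

Var(S+L+R) = 13² + 14.7² + 5.8² + 2·[13·14.7·0.27 + 13·5.8·0.40 + 14.7·5.8·0.12] = 418.73 + 183.976 = 602.706.
With uncorrelated errors the cross-covariances are all true-score covariance, so they carry over unchanged; only the diagonal terms shrink to ρᵢσᵢ².
True-score variance = [13²·0.59 + 14.7²·0.56 + 5.8²·0.83] + 183.976 = 248.642 + 183.976 = 432.618.
Reliability = 432.618 / 602.706 = 0.718.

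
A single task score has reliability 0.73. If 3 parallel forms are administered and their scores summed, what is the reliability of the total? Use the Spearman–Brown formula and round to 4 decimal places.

0.8902

ρ_k = kρ / (1 + (k−1)ρ) = 3·0.73 / (1 + 2·0.73) = 2.190 / 2.460 = 0.8902.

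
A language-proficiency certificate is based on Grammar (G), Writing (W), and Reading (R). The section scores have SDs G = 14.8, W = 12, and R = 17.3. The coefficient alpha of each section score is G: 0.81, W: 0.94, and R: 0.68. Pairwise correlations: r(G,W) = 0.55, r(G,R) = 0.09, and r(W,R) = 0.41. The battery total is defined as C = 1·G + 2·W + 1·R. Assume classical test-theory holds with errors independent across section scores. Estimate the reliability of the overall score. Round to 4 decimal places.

0.9081

Var(C) = 14.8² + 2²·12² + 17.3² + 2·[2·14.8·12·0.55 + 14.8·17.3·0.09 + 2·12·17.3·0.41] = 1094.33 + 777.271 = 1871.6.
Under uncorrelated errors the observed covariances equal the true-score covariances, so only the own-variance terms attenuate.
True-score variance = [14.8²·0.81 + 2²·12²·0.94 + 17.3²·0.68] + 777.271 = 922.38 + 777.271 = 1699.65.
Reliability = 1699.65 / 1871.6 = 0.9081.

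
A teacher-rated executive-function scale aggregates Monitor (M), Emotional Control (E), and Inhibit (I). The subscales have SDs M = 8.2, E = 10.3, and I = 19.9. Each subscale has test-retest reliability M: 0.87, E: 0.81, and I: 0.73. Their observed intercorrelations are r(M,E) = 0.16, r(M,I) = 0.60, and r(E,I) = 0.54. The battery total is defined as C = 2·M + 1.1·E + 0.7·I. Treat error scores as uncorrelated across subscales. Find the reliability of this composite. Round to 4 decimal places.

Var(C) = 2²·8.2² + 1.1²·10.3² + 0.7²·19.9² + 2·[2.2·8.2·10.3·0.16 + 1.4·8.2·19.9·0.60 + 0.77·10.3·19.9·0.54] = 591.374 + 504.055 = 1095.43.
Under uncorrelated errors the observed covariances equal the true-score covariances, so only the own-variance terms attenuate.
True-score variance = [2²·8.2²·0.87 + 1.1²·10.3²·0.81 + 0.7²·19.9²·0.73] + 504.055 = 479.627 + 504.055 = 983.682.
Reliability = 983.682 / 1095.43 = 0.8980.

0.8980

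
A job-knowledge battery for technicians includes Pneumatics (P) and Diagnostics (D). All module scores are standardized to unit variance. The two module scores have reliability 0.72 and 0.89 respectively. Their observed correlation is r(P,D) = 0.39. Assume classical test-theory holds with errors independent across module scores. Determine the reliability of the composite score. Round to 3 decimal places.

0.860

Var(P+D) = 2 + 2·[0.39] = 2 + 0.78 = 2.78.
With uncorrelated errors the cross-covariances are all true-score covariance, so they carry over unchanged; only the diagonal terms shrink to ρᵢσᵢ².
True-score variance = [0.72 + 0.89] + 0.78 = 1.61 + 0.78 = 2.39.
Reliability = 2.39 / 2.78 = 0.860.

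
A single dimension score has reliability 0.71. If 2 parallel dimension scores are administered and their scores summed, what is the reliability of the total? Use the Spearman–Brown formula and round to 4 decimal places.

0.8304

ρ_k = kρ / (1 + (k−1)ρ) = 2·0.71 / (1 + 1·0.71) = 1.420 / 1.710 = 0.8304.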